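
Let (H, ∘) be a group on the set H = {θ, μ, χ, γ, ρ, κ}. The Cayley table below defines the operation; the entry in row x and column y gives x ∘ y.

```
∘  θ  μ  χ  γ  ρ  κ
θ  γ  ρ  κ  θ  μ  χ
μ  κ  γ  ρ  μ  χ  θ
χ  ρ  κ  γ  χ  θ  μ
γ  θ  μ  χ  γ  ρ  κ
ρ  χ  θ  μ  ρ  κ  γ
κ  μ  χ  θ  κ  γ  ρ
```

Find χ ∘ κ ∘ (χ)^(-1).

ρ

The identity is γ. In row χ, the entry γ sits in column χ, so χ^(-1) = χ.
χ ∘ κ = μ
μ ∘ χ = ρ
(Structurally, H here is isomorphic to the symmetric group S_3.)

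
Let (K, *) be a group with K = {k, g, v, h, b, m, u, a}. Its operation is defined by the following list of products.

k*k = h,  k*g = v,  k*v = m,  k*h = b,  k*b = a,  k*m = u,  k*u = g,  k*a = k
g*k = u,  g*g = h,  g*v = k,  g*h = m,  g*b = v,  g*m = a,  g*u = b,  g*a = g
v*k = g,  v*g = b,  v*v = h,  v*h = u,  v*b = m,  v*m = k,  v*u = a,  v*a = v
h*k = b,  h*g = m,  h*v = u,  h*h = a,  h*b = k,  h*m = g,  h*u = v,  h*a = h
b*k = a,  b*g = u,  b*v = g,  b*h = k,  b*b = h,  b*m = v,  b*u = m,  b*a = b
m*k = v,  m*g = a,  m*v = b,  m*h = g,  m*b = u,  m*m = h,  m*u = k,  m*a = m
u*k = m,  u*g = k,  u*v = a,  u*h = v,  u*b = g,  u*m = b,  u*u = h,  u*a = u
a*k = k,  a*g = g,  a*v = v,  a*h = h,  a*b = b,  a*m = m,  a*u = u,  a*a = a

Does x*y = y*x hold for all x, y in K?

No

v*b = m but b*v = g.
Since v and b do not commute, K is not abelian.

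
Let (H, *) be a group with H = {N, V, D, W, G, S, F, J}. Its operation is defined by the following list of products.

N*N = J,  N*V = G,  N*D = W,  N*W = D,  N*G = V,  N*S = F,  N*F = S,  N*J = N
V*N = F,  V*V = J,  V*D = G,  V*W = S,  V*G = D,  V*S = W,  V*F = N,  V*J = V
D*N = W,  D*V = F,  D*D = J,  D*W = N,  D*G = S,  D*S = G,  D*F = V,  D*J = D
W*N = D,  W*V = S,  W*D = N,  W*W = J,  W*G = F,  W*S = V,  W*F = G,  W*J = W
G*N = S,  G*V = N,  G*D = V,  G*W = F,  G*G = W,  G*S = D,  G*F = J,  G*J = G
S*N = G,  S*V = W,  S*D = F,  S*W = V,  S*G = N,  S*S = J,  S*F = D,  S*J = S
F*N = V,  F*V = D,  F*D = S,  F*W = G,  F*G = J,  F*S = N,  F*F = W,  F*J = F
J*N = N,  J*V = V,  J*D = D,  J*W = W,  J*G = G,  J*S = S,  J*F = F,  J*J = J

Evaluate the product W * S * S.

W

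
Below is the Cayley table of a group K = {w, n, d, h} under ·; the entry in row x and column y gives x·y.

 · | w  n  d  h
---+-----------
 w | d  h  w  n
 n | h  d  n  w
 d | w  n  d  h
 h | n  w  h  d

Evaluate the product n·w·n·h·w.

n·w = h
h·n = w
w·h = n
n·w = h

h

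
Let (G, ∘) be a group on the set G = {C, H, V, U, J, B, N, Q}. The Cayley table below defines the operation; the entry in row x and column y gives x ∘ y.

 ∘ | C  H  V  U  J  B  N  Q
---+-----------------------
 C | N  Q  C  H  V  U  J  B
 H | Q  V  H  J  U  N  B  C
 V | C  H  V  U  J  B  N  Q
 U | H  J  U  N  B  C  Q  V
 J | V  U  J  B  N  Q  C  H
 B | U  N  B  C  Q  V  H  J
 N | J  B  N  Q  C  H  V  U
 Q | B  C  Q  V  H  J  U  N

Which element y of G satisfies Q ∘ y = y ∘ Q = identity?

U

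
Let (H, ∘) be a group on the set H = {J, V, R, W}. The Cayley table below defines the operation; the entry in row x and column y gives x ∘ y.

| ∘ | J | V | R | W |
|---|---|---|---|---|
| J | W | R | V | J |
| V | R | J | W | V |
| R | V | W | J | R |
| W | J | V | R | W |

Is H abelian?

Yes

Check whether the table is symmetric across its main diagonal.
Every entry (row x, col y) equals the entry (row y, col x), so H is abelian.
(In fact H ≅ the cyclic group Z_4.)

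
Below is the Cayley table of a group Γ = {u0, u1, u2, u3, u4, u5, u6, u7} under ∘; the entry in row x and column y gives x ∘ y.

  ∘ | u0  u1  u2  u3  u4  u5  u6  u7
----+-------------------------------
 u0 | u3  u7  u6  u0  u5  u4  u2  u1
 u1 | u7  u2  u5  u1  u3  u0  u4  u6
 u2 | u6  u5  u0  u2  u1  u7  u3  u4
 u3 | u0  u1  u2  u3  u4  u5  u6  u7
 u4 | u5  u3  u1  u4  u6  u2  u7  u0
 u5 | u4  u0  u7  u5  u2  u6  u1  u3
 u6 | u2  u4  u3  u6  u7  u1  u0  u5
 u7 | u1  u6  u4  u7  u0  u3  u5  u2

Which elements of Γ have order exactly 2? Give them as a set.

Identity is u3. Compute the order of each non-identity element by repeated multiplication:
  u0: u0 → u3  (order 2)
  u1: u1 → u2 → u5 → u0 → u7 → u6 → u4 → u3  (order 8)
  u2: u2 → u0 → u6 → u3  (order 4)
  u4: u4 → u6 → u7 → u0 → u5 → u2 → u1 → u3  (order 8)
  u5: u5 → u6 → u1 → u0 → u4 → u2 → u7 → u3  (order 8)
  u6: u6 → u0 → u2 → u3  (order 4)
  u7: u7 → u2 → u4 → u0 → u1 → u6 → u5 → u3  (order 8)
Elements of order 2: {u0}.

{u0}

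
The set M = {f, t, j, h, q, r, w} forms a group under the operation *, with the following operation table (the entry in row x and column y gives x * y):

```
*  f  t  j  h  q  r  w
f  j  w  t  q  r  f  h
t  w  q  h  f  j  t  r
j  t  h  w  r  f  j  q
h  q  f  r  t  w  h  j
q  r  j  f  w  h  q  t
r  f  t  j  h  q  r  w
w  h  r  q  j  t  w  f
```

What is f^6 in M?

f^1 = f
f^2 = f * f = j
f^3 = j * f = t
f^4 = t * f = w
f^5 = w * f = h
f^6 = h * f = q
(Structurally, M here is isomorphic to the cyclic group Z_7.)

q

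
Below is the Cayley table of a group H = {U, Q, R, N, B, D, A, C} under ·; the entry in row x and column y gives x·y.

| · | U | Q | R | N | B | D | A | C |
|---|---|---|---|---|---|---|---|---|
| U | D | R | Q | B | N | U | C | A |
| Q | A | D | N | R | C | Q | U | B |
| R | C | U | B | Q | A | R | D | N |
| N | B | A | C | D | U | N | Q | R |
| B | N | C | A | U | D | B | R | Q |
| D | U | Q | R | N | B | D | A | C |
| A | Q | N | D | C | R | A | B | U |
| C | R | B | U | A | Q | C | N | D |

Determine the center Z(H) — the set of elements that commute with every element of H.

An element z is central iff its row equals its column in the table.
For R: R·Q = U ≠ N = Q·R, so R ∉ Z.
Checking each element this way leaves Z(H) = {B, D}.

{B, D}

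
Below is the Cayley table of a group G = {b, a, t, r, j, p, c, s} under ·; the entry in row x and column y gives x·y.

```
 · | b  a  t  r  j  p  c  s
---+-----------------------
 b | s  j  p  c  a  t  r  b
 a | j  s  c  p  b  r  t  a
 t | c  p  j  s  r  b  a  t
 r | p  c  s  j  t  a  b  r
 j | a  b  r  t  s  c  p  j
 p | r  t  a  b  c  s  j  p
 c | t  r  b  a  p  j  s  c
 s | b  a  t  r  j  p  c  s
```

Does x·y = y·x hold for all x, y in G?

No

t·a = p but a·t = c.
Since t and a do not commute, G is not abelian.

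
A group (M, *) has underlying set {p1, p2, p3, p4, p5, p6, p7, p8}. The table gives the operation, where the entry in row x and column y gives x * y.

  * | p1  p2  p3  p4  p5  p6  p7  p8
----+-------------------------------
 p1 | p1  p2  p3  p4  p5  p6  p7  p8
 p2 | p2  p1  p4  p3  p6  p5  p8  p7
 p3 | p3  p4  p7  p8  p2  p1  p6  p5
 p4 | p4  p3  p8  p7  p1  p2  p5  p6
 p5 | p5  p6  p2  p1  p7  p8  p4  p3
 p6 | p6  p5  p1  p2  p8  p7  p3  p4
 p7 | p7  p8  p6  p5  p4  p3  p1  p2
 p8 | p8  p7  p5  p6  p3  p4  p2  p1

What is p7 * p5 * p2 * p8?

p5

p7 * p5 = p4
p4 * p2 = p3
p3 * p8 = p5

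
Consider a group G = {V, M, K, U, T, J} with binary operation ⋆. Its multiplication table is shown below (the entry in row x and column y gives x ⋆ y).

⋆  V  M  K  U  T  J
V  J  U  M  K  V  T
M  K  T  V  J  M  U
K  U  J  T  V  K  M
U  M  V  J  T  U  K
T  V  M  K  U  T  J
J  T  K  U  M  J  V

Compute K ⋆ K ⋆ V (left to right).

V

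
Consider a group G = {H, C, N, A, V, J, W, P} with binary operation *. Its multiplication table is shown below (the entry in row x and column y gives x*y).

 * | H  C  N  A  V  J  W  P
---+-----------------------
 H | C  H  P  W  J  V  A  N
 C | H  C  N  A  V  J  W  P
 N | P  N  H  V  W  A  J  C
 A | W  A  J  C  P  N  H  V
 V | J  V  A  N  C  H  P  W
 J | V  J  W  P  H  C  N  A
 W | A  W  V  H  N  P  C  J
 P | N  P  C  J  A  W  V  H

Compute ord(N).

The identity element is C (its row matches the header).
N^1 = N
N^2 = N*N = H
N^3 = H*N = P
N^4 = P*N = C
The first power of N equal to the identity is N^4, so ord(N) = 4.
(Structurally, G here is isomorphic to the dihedral group D_4.)

4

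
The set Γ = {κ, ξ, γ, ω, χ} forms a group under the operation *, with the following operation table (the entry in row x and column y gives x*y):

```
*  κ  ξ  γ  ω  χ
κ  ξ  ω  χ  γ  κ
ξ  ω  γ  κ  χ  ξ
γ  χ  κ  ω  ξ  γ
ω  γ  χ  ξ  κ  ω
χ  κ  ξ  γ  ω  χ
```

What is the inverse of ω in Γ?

First locate the identity: row χ matches the header, so χ is the identity.
Scan row ω for χ: ω*ξ = χ. Hence ω^(-1) = ξ.
(Structurally, Γ here is isomorphic to the cyclic group Z_5.)

ξ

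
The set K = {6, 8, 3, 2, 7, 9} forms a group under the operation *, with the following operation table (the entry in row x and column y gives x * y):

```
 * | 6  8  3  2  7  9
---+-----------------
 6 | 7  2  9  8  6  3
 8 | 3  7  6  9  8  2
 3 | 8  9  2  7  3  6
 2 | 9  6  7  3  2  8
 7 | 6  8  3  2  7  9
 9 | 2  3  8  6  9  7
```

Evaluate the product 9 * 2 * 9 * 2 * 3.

9 * 2 = 6
6 * 9 = 3
3 * 2 = 7
7 * 3 = 3

3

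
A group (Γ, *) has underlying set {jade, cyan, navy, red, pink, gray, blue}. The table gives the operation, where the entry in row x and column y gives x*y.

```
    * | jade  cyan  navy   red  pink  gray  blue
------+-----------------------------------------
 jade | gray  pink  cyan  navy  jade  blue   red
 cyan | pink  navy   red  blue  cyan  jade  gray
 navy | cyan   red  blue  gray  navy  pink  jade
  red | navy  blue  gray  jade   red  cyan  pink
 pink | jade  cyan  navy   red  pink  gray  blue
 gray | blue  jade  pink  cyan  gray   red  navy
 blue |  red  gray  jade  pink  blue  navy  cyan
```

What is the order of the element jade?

The identity element is pink (its row matches the header).
jade^1 = jade
jade^2 = jade*jade = gray
jade^3 = gray*jade = blue
jade^4 = blue*jade = red
jade^5 = red*jade = navy
jade^6 = navy*jade = cyan
jade^7 = cyan*jade = pink
The first power of jade equal to the identity is jade^7, so ord(jade) = 7.
(Structurally, Γ here is isomorphic to the cyclic group Z_7.)

7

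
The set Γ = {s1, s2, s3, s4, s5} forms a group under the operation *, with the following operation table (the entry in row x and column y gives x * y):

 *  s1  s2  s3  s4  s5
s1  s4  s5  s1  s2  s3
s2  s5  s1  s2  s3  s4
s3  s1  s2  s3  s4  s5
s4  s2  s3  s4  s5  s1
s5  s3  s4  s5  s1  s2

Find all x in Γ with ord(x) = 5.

{s1, s2, s4, s5}

Identity is s3. Compute the order of each non-identity element by repeated multiplication:
  s1: s1 → s4 → s2 → s5 → s3  (order 5)
  s2: s2 → s1 → s5 → s4 → s3  (order 5)
  s4: s4 → s5 → s1 → s2 → s3  (order 5)
  s5: s5 → s2 → s4 → s1 → s3  (order 5)
Elements of order 5: {s1, s2, s4, s5}.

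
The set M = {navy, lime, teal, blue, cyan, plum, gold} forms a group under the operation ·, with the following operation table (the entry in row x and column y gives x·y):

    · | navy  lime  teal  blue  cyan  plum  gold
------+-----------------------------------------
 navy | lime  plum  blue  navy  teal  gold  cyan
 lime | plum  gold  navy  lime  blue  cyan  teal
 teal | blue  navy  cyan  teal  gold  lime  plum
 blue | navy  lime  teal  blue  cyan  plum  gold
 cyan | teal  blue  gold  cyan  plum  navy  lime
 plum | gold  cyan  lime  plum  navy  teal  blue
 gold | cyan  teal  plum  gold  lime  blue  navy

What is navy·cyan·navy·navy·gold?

cyan

navy·cyan = teal
teal·navy = blue
blue·navy = navy
navy·gold = cyan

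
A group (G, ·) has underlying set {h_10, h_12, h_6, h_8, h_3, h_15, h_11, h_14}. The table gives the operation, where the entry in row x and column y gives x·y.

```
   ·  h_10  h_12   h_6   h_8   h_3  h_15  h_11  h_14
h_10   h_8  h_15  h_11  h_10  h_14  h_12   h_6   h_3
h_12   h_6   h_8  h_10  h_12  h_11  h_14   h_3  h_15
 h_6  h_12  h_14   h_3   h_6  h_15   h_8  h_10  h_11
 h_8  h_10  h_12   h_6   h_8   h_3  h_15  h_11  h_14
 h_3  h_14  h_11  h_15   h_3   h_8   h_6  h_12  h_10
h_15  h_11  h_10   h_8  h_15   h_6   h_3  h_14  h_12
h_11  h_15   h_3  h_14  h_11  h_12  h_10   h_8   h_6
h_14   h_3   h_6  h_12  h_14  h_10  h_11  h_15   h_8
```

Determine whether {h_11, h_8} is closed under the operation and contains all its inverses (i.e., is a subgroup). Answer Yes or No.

Yes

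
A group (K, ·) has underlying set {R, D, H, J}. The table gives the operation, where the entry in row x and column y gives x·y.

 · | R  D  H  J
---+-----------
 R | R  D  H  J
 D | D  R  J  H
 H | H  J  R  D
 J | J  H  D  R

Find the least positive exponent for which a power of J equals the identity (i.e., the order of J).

The identity element is R (its row matches the header).
J^1 = J
J^2 = J·J = R
The first power of J equal to the identity is J^2, so ord(J) = 2.

2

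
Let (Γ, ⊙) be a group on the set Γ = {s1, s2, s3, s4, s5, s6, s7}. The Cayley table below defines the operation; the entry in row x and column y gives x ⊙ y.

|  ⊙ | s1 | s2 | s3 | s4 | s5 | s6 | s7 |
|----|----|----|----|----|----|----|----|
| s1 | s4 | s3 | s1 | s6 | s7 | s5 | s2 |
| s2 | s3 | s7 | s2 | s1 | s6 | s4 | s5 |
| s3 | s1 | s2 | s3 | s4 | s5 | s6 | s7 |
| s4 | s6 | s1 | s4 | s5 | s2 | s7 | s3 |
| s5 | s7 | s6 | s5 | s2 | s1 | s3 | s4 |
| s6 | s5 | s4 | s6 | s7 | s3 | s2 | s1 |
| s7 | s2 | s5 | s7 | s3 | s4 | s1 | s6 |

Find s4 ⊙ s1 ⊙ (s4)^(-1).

s1

The identity is s3. In row s4, the entry s3 sits in column s7, so s4^(-1) = s7.
s4 ⊙ s1 = s6
s6 ⊙ s7 = s1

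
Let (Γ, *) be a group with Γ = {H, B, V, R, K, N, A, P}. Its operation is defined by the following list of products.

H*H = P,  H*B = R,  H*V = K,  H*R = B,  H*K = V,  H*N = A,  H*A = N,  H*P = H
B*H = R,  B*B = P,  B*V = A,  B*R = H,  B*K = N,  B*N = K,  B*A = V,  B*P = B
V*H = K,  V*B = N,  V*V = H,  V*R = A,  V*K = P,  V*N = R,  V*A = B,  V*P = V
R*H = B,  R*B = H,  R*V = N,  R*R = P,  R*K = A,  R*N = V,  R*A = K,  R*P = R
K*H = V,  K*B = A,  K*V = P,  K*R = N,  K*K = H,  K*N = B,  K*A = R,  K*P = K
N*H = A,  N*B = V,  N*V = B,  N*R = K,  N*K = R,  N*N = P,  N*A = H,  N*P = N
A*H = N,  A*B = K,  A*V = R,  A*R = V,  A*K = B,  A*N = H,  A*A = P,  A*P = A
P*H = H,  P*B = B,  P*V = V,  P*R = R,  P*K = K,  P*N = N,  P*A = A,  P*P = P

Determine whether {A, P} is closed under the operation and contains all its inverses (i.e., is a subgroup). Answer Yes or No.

{A, P} contains the identity P.
Checking products: every product of two elements of {A, P} (read from the table) lies in {A, P}, so the set is closed.
In a finite group, a nonempty closed subset is a subgroup. So {A, P} ≤ Γ.

Yes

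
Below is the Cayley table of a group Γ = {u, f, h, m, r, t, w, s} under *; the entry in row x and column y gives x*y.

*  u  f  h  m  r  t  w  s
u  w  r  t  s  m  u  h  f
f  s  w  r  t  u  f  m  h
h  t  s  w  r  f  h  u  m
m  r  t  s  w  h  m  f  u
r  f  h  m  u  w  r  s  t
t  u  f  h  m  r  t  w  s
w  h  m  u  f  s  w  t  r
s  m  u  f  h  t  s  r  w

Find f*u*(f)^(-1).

The identity is t. In row f, the entry t sits in column m, so f^(-1) = m.
f*u = s
s*m = h

h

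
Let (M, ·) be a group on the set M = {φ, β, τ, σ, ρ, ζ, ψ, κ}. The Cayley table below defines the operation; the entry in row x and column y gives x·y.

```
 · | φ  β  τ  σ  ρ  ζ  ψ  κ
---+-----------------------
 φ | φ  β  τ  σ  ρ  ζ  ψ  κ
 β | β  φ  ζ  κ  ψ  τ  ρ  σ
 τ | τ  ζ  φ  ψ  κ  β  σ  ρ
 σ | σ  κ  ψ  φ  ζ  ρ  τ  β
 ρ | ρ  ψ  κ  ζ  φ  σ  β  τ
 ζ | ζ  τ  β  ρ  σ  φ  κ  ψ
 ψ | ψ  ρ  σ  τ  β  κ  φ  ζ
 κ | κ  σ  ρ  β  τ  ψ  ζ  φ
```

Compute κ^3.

κ

κ^1 = κ
κ^2 = κ·κ = φ
κ^3 = φ·κ = κ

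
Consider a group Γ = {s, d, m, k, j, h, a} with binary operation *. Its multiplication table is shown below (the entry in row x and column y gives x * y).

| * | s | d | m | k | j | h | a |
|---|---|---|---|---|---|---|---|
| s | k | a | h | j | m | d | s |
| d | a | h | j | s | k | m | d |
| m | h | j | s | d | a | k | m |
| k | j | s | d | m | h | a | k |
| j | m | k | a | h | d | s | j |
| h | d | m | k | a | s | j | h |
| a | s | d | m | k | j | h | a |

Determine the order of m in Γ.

7

The identity element is a (its row matches the header).
m^1 = m
m^2 = m * m = s
m^3 = s * m = h
m^4 = h * m = k
m^5 = k * m = d
m^6 = d * m = j
m^7 = j * m = a
The first power of m equal to the identity is m^7, so ord(m) = 7.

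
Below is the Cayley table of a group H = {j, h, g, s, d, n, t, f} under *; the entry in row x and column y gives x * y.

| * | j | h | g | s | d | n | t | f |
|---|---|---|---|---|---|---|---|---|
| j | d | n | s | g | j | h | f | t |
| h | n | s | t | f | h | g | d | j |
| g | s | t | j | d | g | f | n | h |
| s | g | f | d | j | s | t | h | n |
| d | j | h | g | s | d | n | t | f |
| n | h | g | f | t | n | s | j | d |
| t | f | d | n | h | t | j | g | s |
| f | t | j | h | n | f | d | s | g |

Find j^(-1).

j

First locate the identity: row d matches the header, so d is the identity.
Scan row j for d: j * j = d. Hence j^(-1) = j.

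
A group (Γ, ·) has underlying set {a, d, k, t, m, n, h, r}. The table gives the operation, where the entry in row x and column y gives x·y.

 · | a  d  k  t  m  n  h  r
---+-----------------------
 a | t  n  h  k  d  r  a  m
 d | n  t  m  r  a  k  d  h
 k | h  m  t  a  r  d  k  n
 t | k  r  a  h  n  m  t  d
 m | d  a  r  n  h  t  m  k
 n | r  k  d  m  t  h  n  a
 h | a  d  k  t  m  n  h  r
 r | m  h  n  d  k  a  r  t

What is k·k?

Read row k, column k: k·k = t.

t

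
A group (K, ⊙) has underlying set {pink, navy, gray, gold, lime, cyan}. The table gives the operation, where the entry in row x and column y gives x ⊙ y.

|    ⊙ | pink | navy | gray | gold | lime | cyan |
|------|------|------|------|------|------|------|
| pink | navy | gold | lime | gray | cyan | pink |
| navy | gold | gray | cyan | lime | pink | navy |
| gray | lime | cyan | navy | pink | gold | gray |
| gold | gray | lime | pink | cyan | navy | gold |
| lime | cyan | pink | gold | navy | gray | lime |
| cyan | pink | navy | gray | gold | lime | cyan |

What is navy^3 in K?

navy^1 = navy
navy^2 = navy ⊙ navy = gray
navy^3 = gray ⊙ navy = cyan
(Structurally, K here is isomorphic to the cyclic group Z_6.)

cyan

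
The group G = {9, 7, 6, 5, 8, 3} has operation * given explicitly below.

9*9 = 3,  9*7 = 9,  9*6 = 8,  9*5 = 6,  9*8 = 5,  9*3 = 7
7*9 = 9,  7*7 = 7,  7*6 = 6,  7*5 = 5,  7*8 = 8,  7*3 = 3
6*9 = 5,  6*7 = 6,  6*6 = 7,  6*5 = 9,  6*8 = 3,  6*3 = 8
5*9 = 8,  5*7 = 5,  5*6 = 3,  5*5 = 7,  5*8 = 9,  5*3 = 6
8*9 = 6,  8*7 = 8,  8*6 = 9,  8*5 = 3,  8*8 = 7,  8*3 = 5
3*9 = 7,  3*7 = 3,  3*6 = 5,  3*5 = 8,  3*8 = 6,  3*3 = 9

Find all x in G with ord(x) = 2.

Identity is 7. Compute the order of each non-identity element by repeated multiplication:
  9: 9 → 3 → 7  (order 3)
  6: 6 → 7  (order 2)
  5: 5 → 7  (order 2)
  8: 8 → 7  (order 2)
  3: 3 → 9 → 7  (order 3)
Elements of order 2: {5, 6, 8}.

{5, 6, 8}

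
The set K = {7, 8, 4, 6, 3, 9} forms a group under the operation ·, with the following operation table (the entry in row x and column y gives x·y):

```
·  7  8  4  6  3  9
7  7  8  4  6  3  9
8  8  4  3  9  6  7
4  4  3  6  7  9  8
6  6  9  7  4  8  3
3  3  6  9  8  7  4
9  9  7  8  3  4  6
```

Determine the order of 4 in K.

The identity element is 7 (its row matches the header).
4^1 = 4
4^2 = 4·4 = 6
4^3 = 6·4 = 7
The first power of 4 equal to the identity is 4^3, so ord(4) = 3.

3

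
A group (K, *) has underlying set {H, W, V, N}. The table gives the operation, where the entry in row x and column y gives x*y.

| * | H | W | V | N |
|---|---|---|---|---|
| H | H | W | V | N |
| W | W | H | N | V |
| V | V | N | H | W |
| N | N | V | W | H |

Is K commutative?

Check whether the table is symmetric across its main diagonal.
Every entry (row x, col y) equals the entry (row y, col x), so K is abelian.

Yes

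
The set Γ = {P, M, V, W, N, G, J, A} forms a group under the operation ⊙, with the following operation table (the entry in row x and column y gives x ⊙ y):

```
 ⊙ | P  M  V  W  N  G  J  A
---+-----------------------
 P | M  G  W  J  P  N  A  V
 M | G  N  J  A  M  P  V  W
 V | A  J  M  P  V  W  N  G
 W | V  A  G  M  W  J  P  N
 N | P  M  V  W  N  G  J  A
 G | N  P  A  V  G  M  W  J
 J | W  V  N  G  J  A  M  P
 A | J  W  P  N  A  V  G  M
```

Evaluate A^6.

A^1 = A
A^2 = A ⊙ A = M
A^3 = M ⊙ A = W
A^4 = W ⊙ A = N
A^5 = N ⊙ A = A
A^6 = A ⊙ A = M

M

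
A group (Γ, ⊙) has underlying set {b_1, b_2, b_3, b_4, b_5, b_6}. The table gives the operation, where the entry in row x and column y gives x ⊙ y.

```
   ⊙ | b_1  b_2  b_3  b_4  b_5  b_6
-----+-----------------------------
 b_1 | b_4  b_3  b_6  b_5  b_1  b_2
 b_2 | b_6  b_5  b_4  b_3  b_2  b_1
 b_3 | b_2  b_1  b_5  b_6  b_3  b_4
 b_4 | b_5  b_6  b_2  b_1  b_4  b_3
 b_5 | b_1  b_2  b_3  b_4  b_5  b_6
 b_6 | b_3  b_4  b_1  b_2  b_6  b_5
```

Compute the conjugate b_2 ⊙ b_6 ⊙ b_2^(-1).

The identity is b_5. In row b_2, the entry b_5 sits in column b_2, so b_2^(-1) = b_2.
b_2 ⊙ b_6 = b_1
b_1 ⊙ b_2 = b_3

b_3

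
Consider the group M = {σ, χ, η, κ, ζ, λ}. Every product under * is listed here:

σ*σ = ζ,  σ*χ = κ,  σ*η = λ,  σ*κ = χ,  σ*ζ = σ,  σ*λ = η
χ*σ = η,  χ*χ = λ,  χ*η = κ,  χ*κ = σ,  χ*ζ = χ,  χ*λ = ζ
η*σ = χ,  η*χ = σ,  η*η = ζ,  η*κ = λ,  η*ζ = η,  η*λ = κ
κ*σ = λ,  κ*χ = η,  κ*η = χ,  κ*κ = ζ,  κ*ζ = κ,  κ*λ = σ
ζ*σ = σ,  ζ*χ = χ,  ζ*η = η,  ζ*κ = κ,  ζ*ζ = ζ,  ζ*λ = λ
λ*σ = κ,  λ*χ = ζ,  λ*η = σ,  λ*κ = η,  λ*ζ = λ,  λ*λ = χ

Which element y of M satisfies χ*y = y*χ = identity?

First locate the identity: row ζ matches the header, so ζ is the identity.
Scan row χ for ζ: χ*λ = ζ. Hence χ^(-1) = λ.

λ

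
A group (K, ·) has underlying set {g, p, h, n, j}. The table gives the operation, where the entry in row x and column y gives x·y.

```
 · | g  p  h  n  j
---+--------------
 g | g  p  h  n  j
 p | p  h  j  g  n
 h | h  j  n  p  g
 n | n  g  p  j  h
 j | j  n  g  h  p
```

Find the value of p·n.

Read row p, column n: p·n = g.
(Structurally, K here is isomorphic to the cyclic group Z_5.)

g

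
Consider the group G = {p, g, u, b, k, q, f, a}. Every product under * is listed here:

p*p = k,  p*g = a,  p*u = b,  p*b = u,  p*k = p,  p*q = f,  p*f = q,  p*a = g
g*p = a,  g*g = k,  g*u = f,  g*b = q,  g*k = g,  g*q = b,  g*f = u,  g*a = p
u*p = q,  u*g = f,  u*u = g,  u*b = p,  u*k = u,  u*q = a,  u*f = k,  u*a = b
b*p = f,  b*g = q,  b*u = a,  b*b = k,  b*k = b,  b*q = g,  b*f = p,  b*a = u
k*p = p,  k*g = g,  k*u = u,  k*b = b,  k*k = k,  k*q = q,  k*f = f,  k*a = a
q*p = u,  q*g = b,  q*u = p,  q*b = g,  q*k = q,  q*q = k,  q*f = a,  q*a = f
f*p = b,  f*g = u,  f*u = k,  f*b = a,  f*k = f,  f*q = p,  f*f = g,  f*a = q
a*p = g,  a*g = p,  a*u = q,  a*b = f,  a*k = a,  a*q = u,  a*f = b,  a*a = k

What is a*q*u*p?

a*q = u
u*u = g
g*p = a

a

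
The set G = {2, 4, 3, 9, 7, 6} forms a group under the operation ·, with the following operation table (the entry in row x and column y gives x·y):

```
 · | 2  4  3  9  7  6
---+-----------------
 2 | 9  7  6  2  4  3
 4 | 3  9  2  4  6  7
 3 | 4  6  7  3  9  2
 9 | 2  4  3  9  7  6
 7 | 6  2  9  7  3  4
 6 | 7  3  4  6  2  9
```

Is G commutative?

3·4 = 6 but 4·3 = 2.
Since 3 and 4 do not commute, G is not abelian.

No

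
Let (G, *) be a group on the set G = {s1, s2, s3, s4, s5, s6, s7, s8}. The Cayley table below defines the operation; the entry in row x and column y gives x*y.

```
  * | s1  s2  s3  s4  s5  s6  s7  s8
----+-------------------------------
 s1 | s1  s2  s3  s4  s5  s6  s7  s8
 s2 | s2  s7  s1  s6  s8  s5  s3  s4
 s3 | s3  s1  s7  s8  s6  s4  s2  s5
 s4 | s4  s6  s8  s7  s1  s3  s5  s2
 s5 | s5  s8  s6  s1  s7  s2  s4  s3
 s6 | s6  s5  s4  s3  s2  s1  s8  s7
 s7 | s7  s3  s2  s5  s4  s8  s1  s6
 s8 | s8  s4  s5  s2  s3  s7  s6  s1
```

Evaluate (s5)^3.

s5^1 = s5
s5^2 = s5*s5 = s7
s5^3 = s7*s5 = s4

s4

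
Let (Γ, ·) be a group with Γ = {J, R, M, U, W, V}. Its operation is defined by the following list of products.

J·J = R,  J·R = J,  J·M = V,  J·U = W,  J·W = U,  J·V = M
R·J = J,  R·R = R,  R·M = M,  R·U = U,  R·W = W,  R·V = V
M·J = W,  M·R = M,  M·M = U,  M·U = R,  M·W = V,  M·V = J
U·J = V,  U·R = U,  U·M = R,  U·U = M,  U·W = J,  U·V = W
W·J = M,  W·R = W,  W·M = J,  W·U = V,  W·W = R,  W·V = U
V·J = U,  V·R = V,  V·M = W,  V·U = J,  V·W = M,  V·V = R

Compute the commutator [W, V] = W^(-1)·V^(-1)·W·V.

M

Identity is R; from the table W^(-1) = W and V^(-1) = V.
W·V = U
U·W = J
J·V = M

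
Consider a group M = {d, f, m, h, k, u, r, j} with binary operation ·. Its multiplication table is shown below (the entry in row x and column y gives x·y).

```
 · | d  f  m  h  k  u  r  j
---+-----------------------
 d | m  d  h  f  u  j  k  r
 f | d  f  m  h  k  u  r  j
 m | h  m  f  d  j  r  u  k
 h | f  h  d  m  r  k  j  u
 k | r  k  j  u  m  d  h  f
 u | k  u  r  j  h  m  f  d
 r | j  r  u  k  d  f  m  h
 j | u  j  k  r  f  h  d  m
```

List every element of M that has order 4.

Identity is f. Compute the order of each non-identity element by repeated multiplication:
  d: d → m → h → f  (order 4)
  m: m → f  (order 2)
  h: h → m → d → f  (order 4)
  k: k → m → j → f  (order 4)
  u: u → m → r → f  (order 4)
  r: r → m → u → f  (order 4)
  j: j → m → k → f  (order 4)
Elements of order 4: {d, h, j, k, r, u}.

{d, h, j, k, r, u}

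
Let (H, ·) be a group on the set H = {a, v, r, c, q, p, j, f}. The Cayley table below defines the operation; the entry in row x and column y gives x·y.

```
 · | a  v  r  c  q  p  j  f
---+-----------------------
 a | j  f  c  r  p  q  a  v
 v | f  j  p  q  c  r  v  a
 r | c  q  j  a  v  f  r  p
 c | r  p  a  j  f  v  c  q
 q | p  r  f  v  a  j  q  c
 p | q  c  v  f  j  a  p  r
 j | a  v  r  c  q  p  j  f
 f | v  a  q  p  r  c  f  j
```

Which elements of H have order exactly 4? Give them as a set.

Identity is j. Compute the order of each non-identity element by repeated multiplication:
  a: a → j  (order 2)
  v: v → j  (order 2)
  r: r → j  (order 2)
  c: c → j  (order 2)
  q: q → a → p → j  (order 4)
  p: p → a → q → j  (order 4)
  f: f → j  (order 2)
Elements of order 4: {p, q}.

{p, q}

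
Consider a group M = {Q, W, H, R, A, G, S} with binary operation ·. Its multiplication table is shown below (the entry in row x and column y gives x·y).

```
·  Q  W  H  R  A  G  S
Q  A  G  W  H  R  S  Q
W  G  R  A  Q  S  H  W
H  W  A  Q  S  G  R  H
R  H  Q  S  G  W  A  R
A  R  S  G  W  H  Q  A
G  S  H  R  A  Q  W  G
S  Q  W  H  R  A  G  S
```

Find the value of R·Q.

Read row R, column Q: R·Q = H.

H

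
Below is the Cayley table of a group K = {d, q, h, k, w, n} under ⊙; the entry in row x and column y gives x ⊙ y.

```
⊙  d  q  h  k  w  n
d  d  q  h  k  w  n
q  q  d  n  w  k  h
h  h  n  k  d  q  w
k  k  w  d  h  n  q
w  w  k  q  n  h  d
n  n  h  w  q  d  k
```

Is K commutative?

Yes

Check whether the table is symmetric across its main diagonal.
Every entry (row x, col y) equals the entry (row y, col x), so K is abelian.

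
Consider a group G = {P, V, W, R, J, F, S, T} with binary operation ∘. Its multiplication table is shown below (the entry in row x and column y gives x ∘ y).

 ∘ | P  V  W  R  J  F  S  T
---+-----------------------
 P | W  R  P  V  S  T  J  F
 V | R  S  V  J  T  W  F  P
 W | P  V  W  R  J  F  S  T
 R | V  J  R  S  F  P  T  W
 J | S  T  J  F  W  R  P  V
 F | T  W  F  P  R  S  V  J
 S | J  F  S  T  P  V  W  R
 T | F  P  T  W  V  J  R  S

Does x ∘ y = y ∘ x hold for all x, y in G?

Yes

Check whether the table is symmetric across its main diagonal.
Every entry (row x, col y) equals the entry (row y, col x), so G is abelian.
(In fact G ≅ Z_2 x Z_4.)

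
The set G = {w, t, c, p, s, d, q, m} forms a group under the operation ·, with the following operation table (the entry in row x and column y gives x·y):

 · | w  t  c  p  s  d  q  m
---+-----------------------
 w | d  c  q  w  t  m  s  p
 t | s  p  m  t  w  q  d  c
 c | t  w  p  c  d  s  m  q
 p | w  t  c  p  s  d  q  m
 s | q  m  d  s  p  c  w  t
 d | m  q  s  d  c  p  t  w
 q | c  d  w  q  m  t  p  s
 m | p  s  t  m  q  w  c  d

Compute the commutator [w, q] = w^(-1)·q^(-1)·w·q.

Identity is p; from the table w^(-1) = m and q^(-1) = q.
m·q = c
c·w = t
t·q = d
(Structurally, G here is isomorphic to the dihedral group D_4.)

d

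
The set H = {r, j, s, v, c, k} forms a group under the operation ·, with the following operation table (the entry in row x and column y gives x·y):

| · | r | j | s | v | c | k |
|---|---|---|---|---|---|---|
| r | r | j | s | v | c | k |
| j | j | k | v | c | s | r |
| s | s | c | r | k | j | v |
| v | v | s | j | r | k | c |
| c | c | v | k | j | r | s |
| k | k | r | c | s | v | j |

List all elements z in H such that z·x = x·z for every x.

An element z is central iff its row equals its column in the table.
For j: j·c = s ≠ v = c·j, so j ∉ Z.
Checking each element this way leaves Z(H) = {r}.

{r}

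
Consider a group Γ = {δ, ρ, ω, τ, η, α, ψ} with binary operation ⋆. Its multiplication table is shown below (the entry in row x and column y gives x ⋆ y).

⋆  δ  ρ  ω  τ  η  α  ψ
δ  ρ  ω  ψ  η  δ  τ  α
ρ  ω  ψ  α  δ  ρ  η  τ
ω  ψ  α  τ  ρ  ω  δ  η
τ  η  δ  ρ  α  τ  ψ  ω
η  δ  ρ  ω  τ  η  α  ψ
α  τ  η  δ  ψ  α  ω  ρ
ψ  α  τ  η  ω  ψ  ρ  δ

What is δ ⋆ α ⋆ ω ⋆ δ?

ω

δ ⋆ α = τ
τ ⋆ ω = ρ
ρ ⋆ δ = ω
(Structurally, Γ here is isomorphic to the cyclic group Z_7.)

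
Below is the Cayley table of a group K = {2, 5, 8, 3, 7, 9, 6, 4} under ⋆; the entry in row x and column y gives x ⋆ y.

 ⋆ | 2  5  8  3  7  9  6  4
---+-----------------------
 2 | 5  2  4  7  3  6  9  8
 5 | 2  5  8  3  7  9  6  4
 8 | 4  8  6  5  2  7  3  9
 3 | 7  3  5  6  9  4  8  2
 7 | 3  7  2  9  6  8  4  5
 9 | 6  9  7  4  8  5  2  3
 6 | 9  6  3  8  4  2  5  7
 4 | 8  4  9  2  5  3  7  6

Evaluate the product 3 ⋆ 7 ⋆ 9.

3 ⋆ 7 = 9
9 ⋆ 9 = 5
(Structurally, K here is isomorphic to Z_2 x Z_4.)

5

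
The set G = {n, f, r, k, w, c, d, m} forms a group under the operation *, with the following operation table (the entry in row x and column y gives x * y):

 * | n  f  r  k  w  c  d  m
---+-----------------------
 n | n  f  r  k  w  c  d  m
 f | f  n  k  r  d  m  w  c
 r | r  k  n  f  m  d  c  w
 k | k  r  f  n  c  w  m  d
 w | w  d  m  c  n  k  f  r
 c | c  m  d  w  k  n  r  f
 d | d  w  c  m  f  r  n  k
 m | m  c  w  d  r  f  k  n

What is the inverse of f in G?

f

First locate the identity: row n matches the header, so n is the identity.
Scan row f for n: f * f = n. Hence f^(-1) = f.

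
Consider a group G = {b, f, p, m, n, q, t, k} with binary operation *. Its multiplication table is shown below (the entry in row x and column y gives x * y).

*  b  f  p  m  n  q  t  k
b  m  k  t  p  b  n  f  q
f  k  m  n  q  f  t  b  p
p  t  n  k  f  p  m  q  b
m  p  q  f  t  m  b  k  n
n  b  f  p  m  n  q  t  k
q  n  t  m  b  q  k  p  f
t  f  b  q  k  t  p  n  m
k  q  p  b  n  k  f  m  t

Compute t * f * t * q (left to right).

t * f = b
b * t = f
f * q = t

t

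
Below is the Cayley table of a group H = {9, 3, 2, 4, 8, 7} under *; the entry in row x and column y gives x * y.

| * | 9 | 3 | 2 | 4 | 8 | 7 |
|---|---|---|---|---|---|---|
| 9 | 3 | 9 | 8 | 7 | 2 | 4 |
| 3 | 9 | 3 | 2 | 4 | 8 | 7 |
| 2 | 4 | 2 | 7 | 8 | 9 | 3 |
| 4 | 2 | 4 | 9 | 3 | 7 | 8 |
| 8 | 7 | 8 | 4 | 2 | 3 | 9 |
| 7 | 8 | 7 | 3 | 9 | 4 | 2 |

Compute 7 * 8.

Read row 7, column 8: 7 * 8 = 4.

4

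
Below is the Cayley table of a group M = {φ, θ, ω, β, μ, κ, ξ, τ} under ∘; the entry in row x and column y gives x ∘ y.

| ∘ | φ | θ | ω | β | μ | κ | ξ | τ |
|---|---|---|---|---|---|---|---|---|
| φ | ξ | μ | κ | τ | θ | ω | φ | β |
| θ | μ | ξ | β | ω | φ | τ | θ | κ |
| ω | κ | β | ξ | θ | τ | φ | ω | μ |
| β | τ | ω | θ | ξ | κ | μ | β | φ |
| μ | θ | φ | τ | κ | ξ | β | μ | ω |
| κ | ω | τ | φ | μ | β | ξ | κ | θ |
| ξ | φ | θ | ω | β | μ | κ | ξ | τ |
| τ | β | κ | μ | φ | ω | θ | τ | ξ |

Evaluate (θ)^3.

θ^1 = θ
θ^2 = θ ∘ θ = ξ
θ^3 = ξ ∘ θ = θ

θ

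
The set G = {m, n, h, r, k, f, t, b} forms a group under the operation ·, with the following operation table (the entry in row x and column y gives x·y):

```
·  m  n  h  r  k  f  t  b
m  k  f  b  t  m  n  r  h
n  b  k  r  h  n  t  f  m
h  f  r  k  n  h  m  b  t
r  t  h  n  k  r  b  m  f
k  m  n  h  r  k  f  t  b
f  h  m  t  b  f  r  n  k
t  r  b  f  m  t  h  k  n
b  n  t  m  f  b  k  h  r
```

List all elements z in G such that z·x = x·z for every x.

An element z is central iff its row equals its column in the table.
For m: m·b = h ≠ n = b·m, so m ∉ Z.
Checking each element this way leaves Z(G) = {k, r}.

{k, r}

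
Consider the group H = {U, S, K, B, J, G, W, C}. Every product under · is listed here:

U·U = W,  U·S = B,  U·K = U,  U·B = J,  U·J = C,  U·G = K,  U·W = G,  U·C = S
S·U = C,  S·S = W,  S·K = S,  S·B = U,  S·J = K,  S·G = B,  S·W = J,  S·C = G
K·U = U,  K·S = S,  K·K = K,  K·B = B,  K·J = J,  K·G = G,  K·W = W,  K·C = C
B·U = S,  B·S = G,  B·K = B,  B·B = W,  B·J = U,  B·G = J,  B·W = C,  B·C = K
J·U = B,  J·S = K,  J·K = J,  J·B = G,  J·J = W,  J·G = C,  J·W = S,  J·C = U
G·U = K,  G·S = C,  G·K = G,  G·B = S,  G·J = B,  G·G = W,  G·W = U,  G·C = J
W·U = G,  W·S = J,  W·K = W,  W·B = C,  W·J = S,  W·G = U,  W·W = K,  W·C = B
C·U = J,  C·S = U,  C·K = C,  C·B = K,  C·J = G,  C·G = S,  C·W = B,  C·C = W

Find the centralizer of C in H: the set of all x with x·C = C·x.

{B, C, K, W}

Compare row C with column C entry by entry.
B·C = K = C·B, so B commutes with C.
U·C = S but C·U = J, so U does not.
Collecting the elements that commute with C: C(C) = {B, C, K, W}.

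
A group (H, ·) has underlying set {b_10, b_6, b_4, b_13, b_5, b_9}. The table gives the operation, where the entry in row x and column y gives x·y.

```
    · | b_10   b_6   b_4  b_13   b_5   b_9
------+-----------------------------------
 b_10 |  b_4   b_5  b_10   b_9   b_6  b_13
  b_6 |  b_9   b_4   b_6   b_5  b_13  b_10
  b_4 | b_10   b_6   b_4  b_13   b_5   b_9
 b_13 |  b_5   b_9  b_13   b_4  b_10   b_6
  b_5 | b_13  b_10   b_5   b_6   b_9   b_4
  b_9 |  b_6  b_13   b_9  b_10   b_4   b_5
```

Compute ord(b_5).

The identity element is b_4 (its row matches the header).
b_5^1 = b_5
b_5^2 = b_5·b_5 = b_9
b_5^3 = b_9·b_5 = b_4
The first power of b_5 equal to the identity is b_5^3, so ord(b_5) = 3.

3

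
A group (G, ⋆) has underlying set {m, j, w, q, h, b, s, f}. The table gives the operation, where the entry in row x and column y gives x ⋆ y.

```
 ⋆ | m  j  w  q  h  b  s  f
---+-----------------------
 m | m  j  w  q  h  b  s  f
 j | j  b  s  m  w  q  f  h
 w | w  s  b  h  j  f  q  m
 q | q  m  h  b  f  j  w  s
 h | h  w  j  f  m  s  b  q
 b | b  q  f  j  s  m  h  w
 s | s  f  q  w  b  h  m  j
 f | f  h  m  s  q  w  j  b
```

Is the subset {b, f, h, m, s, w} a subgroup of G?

f ⋆ h = q, which is not in {b, f, h, m, s, w}.
The subset is not closed under ⋆, so it is not a subgroup.
(Structurally, G here is isomorphic to Z_2 x Z_4.)

No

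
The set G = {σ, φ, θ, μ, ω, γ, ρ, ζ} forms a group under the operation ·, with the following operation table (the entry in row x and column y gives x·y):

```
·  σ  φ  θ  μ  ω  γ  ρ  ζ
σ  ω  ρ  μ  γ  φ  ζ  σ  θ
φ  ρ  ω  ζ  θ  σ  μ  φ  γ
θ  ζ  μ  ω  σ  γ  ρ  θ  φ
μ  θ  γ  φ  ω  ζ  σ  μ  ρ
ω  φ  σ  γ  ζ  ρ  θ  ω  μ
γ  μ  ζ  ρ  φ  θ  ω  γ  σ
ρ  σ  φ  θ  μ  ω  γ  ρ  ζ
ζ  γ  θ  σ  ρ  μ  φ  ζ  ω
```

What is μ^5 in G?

μ

μ^1 = μ
μ^2 = μ·μ = ω
μ^3 = ω·μ = ζ
μ^4 = ζ·μ = ρ
μ^5 = ρ·μ = μ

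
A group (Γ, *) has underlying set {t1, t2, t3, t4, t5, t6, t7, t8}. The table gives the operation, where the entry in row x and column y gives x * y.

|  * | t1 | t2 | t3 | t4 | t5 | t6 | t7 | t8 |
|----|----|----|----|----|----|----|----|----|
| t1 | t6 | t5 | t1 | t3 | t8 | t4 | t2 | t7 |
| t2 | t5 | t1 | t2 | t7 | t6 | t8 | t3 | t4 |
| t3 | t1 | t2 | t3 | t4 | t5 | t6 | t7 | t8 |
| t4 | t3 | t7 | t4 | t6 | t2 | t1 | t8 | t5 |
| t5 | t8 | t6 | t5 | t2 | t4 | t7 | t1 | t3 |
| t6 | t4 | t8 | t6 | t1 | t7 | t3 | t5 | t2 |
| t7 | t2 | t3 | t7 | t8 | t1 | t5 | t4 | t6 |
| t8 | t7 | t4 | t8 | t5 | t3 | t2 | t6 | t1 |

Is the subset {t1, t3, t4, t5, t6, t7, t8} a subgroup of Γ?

No

t5 * t4 = t2, which is not in {t1, t3, t4, t5, t6, t7, t8}.
The subset is not closed under *, so it is not a subgroup.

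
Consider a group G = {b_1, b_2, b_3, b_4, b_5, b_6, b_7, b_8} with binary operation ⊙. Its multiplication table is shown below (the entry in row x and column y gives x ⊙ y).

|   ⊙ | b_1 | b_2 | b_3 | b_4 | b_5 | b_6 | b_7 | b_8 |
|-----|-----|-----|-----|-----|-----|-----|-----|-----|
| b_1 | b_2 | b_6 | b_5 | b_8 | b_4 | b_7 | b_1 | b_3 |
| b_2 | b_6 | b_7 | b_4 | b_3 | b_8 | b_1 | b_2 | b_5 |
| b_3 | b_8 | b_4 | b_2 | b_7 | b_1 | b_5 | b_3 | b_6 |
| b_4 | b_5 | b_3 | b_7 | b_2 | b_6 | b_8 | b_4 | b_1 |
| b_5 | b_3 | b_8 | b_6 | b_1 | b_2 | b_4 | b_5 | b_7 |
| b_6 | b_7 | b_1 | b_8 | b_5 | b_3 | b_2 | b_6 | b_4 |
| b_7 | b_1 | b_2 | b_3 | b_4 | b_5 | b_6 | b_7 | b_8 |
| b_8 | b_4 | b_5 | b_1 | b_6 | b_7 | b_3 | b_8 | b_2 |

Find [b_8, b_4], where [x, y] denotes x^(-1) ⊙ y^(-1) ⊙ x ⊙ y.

Identity is b_7; from the table b_8^(-1) = b_5 and b_4^(-1) = b_3.
b_5 ⊙ b_3 = b_6
b_6 ⊙ b_8 = b_4
b_4 ⊙ b_4 = b_2

b_2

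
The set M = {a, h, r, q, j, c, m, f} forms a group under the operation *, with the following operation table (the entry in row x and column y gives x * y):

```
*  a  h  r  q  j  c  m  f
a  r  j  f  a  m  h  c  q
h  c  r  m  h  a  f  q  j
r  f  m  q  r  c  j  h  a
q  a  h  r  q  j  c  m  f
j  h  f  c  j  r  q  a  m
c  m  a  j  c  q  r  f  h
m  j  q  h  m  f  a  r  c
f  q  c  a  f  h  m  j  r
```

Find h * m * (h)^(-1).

The identity is q. In row h, the entry q sits in column m, so h^(-1) = m.
h * m = q
q * m = m

m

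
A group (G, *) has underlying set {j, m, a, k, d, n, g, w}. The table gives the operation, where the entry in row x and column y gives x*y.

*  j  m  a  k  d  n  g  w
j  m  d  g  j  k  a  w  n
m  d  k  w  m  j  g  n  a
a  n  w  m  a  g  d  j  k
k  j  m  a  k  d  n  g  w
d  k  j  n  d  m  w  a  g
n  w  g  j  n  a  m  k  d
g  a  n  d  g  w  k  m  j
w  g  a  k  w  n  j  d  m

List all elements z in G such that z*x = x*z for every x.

{k, m}

An element z is central iff its row equals its column in the table.
For w: w*d = n ≠ g = d*w, so w ∉ Z.
Checking each element this way leaves Z(G) = {k, m}.
(Structurally, G here is isomorphic to the quaternion group Q_8.)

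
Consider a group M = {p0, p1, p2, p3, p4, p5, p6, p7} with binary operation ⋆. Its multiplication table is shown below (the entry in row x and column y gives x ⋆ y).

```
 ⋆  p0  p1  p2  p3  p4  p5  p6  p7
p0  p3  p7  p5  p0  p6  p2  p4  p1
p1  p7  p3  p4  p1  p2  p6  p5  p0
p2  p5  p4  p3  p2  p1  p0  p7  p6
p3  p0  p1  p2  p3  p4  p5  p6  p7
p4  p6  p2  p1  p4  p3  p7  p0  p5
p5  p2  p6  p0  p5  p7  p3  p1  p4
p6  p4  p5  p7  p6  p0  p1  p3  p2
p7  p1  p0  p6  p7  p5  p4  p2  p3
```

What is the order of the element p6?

2

The identity element is p3 (its row matches the header).
p6^1 = p6
p6^2 = p6 ⋆ p6 = p3
The first power of p6 equal to the identity is p6^2, so ord(p6) = 2.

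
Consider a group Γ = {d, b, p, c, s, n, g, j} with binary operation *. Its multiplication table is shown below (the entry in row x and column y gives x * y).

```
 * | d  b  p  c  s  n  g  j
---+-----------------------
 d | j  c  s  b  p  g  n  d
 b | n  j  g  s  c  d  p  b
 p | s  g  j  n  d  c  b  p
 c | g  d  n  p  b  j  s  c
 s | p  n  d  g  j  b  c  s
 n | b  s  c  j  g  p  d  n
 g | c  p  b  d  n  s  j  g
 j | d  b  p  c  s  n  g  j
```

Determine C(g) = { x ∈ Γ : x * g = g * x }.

Compare row g with column g entry by entry.
p * g = b = g * p, so p commutes with g.
s * g = c but g * s = n, so s does not.
Collecting the elements that commute with g: C(g) = {b, g, j, p}.
(Structurally, Γ here is isomorphic to the dihedral group D_4.)

{b, g, j, p}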